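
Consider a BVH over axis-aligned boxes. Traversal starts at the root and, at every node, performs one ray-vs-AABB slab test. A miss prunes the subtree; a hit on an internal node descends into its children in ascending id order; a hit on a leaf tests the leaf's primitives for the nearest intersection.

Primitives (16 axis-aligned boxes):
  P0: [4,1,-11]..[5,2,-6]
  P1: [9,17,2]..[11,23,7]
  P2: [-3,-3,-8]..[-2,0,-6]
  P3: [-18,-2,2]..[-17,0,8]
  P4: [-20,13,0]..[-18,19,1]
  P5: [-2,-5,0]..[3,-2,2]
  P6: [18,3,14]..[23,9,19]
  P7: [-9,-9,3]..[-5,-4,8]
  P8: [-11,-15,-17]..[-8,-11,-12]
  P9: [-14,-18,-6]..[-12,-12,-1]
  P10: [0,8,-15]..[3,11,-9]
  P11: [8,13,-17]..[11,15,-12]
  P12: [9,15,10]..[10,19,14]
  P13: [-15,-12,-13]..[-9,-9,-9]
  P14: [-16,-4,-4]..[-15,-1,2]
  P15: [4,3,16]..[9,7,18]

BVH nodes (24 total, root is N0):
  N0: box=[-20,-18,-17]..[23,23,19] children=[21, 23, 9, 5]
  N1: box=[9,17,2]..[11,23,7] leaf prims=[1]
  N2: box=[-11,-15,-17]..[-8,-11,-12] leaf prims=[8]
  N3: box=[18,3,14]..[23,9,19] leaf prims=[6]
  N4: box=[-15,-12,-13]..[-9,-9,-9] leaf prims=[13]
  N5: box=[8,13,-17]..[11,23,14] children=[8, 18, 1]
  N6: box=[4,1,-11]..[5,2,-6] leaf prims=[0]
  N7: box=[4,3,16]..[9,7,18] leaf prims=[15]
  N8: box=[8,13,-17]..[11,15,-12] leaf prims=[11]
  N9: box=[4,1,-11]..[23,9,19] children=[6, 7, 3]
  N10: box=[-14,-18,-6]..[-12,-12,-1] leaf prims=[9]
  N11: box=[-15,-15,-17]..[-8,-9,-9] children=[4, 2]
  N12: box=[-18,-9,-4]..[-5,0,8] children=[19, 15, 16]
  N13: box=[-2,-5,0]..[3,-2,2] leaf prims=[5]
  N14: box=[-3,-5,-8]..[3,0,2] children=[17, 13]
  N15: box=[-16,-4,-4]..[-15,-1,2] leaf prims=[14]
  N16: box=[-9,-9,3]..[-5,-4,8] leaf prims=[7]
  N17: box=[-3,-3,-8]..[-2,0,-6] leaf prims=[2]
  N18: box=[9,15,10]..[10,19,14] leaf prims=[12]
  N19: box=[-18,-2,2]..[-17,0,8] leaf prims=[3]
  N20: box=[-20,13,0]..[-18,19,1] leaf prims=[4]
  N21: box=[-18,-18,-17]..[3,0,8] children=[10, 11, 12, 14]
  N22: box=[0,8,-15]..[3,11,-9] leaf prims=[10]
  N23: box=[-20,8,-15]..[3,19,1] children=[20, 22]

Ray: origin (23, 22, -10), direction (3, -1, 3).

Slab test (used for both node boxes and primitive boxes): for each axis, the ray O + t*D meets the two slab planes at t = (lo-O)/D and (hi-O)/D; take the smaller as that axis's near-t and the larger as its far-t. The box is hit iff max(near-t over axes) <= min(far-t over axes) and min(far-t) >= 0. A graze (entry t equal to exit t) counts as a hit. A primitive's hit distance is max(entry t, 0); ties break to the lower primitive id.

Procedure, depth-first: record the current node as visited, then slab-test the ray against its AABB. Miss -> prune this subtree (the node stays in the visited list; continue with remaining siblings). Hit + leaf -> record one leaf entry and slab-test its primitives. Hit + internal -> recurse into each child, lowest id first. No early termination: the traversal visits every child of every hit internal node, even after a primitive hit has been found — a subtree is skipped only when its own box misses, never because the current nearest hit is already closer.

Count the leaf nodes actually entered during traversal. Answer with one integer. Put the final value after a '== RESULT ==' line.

Traverse from the root:
N0 x:[-43/3,0] y:[-1,40] z:[-7/3,29/3] -> hit [-1,0], descend [5, 9, 21, 23]
  N5 x:[-5,-4] y:[-1,9] z:[-7/3,8] -> miss, prune
  N9 x:[-19/3,0] y:[13,21] z:[-1/3,29/3] -> miss, prune
  N21 x:[-41/3,-20/3] y:[22,40] z:[-7/3,6] -> miss, prune
  N23 x:[-43/3,-20/3] y:[3,14] z:[-5/3,11/3] -> miss, prune

order=[0, 5, 9, 21, 23]  |boxes|=5  |leaves|=0  hit=miss

== RESULT ==
0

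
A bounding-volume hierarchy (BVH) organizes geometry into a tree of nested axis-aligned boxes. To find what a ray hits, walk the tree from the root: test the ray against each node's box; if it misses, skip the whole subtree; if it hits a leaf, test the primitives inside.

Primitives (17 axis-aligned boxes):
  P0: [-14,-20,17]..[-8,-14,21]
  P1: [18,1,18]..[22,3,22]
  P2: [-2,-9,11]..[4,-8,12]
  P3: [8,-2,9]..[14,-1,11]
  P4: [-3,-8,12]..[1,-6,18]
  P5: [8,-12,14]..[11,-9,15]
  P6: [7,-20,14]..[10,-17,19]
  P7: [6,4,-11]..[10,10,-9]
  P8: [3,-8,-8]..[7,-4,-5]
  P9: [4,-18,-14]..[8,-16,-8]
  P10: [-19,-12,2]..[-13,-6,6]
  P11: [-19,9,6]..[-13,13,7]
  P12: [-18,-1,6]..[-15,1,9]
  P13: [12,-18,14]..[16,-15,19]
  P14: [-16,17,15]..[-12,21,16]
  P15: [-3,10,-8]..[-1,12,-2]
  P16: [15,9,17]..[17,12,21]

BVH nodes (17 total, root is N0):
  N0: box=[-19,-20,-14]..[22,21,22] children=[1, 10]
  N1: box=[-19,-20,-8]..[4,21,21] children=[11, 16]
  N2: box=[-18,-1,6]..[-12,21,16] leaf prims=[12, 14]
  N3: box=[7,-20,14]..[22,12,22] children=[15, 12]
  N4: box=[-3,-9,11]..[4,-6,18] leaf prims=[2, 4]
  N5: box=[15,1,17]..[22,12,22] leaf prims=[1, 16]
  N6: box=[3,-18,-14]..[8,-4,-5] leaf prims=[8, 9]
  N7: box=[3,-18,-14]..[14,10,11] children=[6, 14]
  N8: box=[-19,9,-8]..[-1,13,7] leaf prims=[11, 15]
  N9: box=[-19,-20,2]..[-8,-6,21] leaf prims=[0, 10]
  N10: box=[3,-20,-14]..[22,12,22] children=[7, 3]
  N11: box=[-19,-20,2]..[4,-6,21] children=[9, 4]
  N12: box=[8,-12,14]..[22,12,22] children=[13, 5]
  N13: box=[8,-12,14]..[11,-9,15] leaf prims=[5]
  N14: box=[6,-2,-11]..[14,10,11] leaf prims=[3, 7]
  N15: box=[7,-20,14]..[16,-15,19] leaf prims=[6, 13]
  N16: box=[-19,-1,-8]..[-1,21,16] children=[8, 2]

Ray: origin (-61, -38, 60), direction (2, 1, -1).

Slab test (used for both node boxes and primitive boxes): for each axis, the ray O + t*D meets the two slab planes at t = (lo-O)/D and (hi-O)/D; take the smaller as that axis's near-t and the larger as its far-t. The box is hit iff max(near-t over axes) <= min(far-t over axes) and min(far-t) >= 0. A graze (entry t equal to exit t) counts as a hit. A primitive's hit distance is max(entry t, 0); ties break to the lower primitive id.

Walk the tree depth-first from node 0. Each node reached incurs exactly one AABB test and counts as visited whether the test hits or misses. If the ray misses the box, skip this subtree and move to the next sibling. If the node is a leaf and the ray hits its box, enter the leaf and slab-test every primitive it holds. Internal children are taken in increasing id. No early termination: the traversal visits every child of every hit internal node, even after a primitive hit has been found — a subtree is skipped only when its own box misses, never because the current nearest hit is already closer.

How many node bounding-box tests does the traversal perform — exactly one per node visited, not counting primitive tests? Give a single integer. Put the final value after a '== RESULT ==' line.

Trace the traversal:
N0 x:[21,83/2] y:[18,59] z:[38,74] -> hit [38,83/2], descend [1, 10]
  N1 x:[21,65/2] y:[18,59] z:[39,68] -> miss, prune
  N10 x:[32,83/2] y:[18,50] z:[38,74] -> hit [38,83/2], descend [3, 7]
    N3 x:[34,83/2] y:[18,50] z:[38,46] -> hit [38,83/2], descend [12, 15]
      N12 x:[69/2,83/2] y:[26,50] z:[38,46] -> hit [38,83/2], descend [5, 13]
        N5 x:[38,83/2] y:[39,50] z:[38,43] -> hit [39,83/2] leaf, test {P1@t=79/2, P16(miss)}
        N13 x:[69/2,36] y:[26,29] z:[45,46] -> miss, prune
      N15 x:[34,77/2] y:[18,23] z:[41,46] -> miss, prune
    N7 x:[32,75/2] y:[20,48] z:[49,74] -> miss, prune

order=[0, 1, 10, 3, 12, 5, 13, 15, 7]  |boxes|=9  |leaves|=1  hit=P1

== RESULT ==
9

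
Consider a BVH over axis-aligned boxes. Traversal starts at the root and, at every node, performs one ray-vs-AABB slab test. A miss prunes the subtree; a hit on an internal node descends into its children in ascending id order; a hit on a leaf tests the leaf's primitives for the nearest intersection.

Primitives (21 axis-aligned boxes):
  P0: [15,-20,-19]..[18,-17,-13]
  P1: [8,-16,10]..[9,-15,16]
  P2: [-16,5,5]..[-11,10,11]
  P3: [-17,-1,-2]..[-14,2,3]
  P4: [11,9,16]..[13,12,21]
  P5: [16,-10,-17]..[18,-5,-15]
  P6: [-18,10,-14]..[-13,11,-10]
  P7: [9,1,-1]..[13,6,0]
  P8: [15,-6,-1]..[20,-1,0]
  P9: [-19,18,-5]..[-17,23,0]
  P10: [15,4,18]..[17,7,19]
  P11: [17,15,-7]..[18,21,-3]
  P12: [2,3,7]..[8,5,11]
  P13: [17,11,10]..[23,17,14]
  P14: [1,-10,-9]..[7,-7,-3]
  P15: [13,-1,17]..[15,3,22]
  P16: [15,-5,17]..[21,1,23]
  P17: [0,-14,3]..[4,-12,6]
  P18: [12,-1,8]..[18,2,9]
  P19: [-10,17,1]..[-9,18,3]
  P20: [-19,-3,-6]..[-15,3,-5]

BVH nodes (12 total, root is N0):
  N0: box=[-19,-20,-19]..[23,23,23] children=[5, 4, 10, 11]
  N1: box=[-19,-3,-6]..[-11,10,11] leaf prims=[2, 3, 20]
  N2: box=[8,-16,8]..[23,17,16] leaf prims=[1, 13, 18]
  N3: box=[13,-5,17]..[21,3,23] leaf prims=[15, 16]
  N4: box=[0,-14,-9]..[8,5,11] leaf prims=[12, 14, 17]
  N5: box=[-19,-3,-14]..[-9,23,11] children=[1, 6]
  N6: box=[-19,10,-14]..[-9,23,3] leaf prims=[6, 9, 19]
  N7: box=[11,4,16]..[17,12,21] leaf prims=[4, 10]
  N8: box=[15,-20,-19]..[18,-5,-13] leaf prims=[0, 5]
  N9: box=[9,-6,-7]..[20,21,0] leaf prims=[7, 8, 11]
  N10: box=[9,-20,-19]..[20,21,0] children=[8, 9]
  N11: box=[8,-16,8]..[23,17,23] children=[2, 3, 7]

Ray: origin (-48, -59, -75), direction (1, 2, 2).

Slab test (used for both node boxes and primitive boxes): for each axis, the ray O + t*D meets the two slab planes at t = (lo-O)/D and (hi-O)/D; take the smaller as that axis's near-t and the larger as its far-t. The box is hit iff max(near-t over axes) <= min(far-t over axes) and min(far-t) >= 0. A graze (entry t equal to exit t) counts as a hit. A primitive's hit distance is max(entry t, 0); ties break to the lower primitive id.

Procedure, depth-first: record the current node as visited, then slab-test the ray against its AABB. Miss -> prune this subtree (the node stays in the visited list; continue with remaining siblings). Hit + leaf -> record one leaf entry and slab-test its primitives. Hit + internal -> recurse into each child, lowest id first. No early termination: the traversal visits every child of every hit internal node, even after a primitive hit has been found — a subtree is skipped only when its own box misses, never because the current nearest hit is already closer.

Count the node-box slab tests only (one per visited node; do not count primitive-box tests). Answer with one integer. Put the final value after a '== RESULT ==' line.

Walk:
N0 x:[29,71] y:[39/2,41] z:[28,49] -> hit [29,41], descend [4, 5, 10, 11]
  N4 x:[48,56] y:[45/2,32] z:[33,43] -> miss, prune
  N5 x:[29,39] y:[28,41] z:[61/2,43] -> hit [61/2,39], descend [1, 6]
    N1 x:[29,37] y:[28,69/2] z:[69/2,43] -> hit [69/2,69/2] leaf, test {P2(miss), P3(miss), P20(miss)}
    N6 x:[29,39] y:[69/2,41] z:[61/2,39] -> hit [69/2,39] leaf, test {P6(miss), P9(miss), P19@t=38}
  N10 x:[57,68] y:[39/2,40] z:[28,75/2] -> miss, prune
  N11 x:[56,71] y:[43/2,38] z:[83/2,49] -> miss, prune

Visited [0, 4, 5, 1, 6, 10, 11]. Tests: 7 box, 2 leaf. Nearest: P19.

== RESULT ==
7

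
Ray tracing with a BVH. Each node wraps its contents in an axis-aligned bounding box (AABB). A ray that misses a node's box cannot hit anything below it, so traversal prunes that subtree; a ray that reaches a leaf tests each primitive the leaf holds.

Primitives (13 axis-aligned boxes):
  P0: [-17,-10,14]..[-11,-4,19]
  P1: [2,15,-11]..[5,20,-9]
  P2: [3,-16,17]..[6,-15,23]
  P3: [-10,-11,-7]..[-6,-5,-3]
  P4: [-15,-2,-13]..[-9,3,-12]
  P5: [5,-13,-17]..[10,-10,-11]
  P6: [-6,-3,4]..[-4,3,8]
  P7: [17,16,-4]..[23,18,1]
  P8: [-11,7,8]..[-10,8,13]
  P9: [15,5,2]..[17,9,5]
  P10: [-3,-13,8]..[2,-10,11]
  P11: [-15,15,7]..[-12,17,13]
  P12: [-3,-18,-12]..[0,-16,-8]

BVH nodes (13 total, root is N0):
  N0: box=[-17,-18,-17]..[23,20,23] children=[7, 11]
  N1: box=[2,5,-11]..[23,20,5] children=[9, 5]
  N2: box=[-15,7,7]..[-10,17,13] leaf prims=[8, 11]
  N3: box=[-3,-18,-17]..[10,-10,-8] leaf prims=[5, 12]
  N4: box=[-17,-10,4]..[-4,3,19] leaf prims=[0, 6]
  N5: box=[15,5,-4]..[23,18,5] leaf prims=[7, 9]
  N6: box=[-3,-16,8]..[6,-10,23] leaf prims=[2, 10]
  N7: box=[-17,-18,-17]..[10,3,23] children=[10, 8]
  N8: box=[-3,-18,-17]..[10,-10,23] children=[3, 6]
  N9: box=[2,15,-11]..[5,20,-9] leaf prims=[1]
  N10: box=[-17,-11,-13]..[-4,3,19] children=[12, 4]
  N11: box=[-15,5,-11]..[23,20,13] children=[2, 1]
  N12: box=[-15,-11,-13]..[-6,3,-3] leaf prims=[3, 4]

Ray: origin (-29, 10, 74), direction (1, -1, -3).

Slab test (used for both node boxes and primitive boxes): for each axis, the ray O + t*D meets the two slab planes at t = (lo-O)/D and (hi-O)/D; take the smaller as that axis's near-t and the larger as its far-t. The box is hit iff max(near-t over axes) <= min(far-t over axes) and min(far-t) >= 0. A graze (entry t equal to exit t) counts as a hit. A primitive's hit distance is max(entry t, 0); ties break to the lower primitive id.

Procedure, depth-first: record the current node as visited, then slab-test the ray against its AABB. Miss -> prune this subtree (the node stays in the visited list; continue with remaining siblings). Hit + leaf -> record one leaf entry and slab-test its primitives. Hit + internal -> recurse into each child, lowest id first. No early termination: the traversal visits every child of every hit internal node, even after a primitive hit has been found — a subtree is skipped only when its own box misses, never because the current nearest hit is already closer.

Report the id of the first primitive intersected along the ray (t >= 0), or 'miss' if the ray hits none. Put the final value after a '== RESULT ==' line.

Trace the traversal:
N0 x:[12,52] y:[-10,28] z:[17,91/3] -> hit [17,28], descend [7, 11]
  N7 x:[12,39] y:[7,28] z:[17,91/3] -> hit [17,28], descend [8, 10]
    N8 x:[26,39] y:[20,28] z:[17,91/3] -> hit [26,28], descend [3, 6]
      N3 x:[26,39] y:[20,28] z:[82/3,91/3] -> hit [82/3,28] leaf, test {P5(miss), P12@t=82/3}
      N6 x:[26,35] y:[20,26] z:[17,22] -> miss, prune
    N10 x:[12,25] y:[7,21] z:[55/3,29] -> hit [55/3,21], descend [4, 12]
      N4 x:[12,25] y:[7,20] z:[55/3,70/3] -> hit [55/3,20] leaf, test {P0(miss), P6(miss)}
      N12 x:[14,23] y:[7,21] z:[77/3,29] -> miss, prune
  N11 x:[14,52] y:[-10,5] z:[61/3,85/3] -> miss, prune

Visited [0, 7, 8, 3, 6, 10, 4, 12, 11]. Tests: 9 box, 2 leaf. Nearest: P12.

== RESULT ==
12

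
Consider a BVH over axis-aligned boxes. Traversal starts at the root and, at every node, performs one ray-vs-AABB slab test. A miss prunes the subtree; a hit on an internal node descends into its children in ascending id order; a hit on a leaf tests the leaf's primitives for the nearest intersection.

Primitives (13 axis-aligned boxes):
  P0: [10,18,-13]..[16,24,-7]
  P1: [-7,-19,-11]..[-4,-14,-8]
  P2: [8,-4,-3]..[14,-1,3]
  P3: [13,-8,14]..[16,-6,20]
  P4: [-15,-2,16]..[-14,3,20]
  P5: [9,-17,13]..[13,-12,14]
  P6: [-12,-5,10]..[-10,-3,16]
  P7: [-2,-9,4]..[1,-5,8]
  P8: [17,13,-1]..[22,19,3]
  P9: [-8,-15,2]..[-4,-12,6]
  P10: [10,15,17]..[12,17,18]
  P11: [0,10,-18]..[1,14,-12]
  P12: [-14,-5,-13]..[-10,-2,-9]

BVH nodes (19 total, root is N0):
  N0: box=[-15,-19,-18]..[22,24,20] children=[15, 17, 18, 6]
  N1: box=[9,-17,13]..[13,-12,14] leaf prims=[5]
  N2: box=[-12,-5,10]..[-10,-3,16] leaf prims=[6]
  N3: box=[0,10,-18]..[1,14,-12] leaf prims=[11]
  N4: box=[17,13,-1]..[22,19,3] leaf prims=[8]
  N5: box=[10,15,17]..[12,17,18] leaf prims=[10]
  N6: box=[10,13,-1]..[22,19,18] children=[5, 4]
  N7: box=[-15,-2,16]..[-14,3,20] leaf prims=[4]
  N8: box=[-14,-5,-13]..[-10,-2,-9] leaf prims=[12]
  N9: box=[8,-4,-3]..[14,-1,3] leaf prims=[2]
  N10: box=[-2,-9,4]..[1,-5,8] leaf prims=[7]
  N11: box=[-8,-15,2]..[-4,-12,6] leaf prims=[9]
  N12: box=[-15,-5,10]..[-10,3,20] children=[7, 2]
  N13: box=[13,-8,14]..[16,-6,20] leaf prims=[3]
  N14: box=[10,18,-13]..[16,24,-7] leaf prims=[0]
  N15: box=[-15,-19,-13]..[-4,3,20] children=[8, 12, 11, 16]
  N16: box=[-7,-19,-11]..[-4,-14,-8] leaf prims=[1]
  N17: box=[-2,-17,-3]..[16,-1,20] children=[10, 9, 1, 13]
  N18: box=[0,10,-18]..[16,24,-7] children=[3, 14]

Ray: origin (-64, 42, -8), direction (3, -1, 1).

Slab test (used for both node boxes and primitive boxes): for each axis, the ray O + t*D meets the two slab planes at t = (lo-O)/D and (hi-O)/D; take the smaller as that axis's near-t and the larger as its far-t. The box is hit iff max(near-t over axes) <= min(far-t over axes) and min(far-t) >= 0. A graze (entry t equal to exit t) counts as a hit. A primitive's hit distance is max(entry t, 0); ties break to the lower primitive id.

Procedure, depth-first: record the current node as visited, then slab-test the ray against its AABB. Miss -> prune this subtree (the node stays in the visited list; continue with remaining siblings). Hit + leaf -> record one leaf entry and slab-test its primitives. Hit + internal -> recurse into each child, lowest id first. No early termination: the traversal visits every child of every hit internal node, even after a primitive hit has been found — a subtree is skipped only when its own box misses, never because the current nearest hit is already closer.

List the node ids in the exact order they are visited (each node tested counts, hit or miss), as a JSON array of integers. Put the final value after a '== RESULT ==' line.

Trace the traversal:
N0 x:[49/3,86/3] y:[18,61] z:[-10,28] -> hit [18,28], descend [6, 15, 17, 18]
  N6 x:[74/3,86/3] y:[23,29] z:[7,26] -> hit [74/3,26], descend [4, 5]
    N4 x:[27,86/3] y:[23,29] z:[7,11] -> miss, prune
    N5 x:[74/3,76/3] y:[25,27] z:[25,26] -> hit [25,76/3] leaf, test {P10@t=25}
  N15 x:[49/3,20] y:[39,61] z:[-5,28] -> miss, prune
  N17 x:[62/3,80/3] y:[43,59] z:[5,28] -> miss, prune
  N18 x:[64/3,80/3] y:[18,32] z:[-10,1] -> miss, prune

Visited [0, 6, 4, 5, 15, 17, 18]. Tests: 7 box, 1 leaf. Nearest: P10.

== RESULT ==
[0, 6, 4, 5, 15, 17, 18]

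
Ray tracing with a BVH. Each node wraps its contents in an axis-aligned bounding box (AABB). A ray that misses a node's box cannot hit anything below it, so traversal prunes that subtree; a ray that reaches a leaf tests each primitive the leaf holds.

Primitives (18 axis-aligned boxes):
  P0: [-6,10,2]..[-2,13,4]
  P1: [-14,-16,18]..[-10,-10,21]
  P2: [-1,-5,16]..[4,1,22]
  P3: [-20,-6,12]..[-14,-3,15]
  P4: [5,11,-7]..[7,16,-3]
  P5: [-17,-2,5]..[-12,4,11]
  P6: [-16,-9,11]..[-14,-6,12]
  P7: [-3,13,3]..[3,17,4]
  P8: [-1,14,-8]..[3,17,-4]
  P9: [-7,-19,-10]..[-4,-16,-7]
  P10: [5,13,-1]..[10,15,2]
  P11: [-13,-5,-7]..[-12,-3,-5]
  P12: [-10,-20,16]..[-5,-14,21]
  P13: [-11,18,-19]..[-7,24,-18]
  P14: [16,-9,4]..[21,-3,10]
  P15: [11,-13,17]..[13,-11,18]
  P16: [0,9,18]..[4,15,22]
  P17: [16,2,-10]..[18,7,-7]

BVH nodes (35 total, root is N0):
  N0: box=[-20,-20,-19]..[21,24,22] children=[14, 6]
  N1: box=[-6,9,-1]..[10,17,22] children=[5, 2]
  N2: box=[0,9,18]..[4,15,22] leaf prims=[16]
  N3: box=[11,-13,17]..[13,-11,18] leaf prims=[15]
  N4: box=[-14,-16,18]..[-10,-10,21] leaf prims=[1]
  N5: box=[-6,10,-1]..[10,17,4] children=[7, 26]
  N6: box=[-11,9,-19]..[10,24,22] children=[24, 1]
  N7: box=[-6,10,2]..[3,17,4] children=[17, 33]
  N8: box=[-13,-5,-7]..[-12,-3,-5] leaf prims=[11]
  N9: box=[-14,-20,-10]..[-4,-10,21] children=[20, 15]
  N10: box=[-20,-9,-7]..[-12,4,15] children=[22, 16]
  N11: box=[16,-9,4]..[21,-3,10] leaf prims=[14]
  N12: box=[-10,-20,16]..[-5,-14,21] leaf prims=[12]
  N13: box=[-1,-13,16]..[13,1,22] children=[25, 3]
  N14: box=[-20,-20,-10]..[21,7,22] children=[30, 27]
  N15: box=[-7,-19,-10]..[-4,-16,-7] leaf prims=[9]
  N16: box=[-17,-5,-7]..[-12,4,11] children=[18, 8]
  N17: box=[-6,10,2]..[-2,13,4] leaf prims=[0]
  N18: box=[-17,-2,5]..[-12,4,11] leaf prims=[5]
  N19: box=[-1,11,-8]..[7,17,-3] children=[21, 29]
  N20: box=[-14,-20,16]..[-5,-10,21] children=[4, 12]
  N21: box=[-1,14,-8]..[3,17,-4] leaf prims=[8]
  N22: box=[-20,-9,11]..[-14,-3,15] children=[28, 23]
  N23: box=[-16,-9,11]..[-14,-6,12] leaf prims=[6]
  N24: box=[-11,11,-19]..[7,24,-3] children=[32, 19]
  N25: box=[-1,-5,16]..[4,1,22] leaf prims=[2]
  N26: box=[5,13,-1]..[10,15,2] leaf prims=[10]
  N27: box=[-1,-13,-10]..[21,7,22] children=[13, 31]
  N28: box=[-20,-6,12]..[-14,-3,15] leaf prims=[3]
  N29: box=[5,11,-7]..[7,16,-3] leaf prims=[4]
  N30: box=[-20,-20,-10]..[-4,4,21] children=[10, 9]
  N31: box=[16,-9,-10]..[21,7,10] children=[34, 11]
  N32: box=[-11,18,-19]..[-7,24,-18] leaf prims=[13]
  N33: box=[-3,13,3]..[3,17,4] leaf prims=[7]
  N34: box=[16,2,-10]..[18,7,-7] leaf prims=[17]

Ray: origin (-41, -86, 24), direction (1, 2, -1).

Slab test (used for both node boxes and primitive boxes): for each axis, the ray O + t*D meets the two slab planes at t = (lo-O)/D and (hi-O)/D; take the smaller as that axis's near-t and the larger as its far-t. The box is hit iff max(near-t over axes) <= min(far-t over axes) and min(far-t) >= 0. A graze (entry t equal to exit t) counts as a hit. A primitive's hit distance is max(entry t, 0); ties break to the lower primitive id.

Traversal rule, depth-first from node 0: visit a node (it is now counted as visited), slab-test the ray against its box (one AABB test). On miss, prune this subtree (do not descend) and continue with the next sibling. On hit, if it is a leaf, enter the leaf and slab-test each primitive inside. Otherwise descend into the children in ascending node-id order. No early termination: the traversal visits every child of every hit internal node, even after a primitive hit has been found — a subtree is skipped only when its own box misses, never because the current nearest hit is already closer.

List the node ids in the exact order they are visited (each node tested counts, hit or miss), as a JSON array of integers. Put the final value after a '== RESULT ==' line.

Walk:
N0 x:[21,62] y:[33,55] z:[2,43] -> hit [33,43], descend [6, 14]
  N6 x:[30,51] y:[95/2,55] z:[2,43] -> miss, prune
  N14 x:[21,62] y:[33,93/2] z:[2,34] -> hit [33,34], descend [27, 30]
    N27 x:[40,62] y:[73/2,93/2] z:[2,34] -> miss, prune
    N30 x:[21,37] y:[33,45] z:[3,34] -> hit [33,34], descend [9, 10]
      N9 x:[27,37] y:[33,38] z:[3,34] -> hit [33,34], descend [15, 20]
        N15 x:[34,37] y:[67/2,35] z:[31,34] -> hit [34,34] leaf, test {P9@t=34}
        N20 x:[27,36] y:[33,38] z:[3,8] -> miss, prune
      N10 x:[21,29] y:[77/2,45] z:[9,31] -> miss, prune

9 AABB tests over nodes [0, 6, 14, 27, 30, 9, 15, 20, 10]; 1 leaf entered; closest P9.

== RESULT ==
[0, 6, 14, 27, 30, 9, 15, 20, 10]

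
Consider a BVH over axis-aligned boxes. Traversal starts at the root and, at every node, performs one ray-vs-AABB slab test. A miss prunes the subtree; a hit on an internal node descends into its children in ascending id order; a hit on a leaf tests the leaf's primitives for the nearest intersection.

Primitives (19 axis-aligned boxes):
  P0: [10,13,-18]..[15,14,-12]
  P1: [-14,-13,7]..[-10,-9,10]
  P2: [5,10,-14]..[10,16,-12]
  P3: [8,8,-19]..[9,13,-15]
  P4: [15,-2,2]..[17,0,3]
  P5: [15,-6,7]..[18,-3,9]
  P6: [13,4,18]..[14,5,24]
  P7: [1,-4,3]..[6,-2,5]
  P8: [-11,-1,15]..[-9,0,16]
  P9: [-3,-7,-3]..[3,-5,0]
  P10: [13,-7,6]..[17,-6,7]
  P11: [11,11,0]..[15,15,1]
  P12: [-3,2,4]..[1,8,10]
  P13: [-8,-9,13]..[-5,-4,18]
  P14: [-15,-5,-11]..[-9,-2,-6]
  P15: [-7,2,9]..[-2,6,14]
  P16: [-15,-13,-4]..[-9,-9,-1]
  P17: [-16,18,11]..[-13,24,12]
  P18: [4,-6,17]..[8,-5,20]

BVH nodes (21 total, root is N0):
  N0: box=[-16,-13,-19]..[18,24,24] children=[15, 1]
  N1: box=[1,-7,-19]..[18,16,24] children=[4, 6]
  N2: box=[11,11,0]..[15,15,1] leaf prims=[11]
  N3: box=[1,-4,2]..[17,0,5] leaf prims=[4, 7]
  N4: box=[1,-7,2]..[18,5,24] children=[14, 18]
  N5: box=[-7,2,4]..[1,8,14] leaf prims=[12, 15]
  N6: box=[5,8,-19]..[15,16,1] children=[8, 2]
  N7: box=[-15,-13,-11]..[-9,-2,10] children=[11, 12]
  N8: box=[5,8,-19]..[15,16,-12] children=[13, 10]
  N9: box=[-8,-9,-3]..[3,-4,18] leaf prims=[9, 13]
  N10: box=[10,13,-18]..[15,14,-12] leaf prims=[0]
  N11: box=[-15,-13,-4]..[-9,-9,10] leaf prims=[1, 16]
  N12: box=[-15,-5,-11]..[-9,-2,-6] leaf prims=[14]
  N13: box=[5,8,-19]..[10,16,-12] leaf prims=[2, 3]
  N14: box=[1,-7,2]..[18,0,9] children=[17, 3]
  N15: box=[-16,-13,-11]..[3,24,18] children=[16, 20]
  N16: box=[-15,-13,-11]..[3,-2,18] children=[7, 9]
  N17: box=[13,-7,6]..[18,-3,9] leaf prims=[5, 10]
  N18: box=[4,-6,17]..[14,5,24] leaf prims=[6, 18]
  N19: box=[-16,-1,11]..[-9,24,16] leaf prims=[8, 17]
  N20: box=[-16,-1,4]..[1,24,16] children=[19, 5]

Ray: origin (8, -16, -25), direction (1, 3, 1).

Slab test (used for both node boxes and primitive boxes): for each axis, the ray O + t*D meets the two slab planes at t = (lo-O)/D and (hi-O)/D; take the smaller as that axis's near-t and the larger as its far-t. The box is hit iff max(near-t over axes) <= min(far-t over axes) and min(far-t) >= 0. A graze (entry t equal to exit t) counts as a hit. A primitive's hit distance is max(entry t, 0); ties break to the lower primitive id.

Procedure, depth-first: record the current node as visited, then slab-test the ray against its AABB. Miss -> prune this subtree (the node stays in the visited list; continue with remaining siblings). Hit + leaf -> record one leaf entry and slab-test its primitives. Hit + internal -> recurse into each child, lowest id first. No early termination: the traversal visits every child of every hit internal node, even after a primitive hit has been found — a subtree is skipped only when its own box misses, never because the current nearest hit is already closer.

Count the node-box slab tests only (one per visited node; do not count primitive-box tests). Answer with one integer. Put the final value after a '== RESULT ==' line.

Trace the traversal:
N0 x:[-24,10] y:[1,40/3] z:[6,49] -> hit [6,10], descend [1, 15]
  N1 x:[-7,10] y:[3,32/3] z:[6,49] -> hit [6,10], descend [4, 6]
    N4 x:[-7,10] y:[3,7] z:[27,49] -> miss, prune
    N6 x:[-3,7] y:[8,32/3] z:[6,26] -> miss, prune
  N15 x:[-24,-5] y:[1,40/3] z:[14,43] -> miss, prune

Visited [0, 1, 4, 6, 15]. Tests: 5 box, 0 leaf. Nearest: miss.

== RESULT ==
5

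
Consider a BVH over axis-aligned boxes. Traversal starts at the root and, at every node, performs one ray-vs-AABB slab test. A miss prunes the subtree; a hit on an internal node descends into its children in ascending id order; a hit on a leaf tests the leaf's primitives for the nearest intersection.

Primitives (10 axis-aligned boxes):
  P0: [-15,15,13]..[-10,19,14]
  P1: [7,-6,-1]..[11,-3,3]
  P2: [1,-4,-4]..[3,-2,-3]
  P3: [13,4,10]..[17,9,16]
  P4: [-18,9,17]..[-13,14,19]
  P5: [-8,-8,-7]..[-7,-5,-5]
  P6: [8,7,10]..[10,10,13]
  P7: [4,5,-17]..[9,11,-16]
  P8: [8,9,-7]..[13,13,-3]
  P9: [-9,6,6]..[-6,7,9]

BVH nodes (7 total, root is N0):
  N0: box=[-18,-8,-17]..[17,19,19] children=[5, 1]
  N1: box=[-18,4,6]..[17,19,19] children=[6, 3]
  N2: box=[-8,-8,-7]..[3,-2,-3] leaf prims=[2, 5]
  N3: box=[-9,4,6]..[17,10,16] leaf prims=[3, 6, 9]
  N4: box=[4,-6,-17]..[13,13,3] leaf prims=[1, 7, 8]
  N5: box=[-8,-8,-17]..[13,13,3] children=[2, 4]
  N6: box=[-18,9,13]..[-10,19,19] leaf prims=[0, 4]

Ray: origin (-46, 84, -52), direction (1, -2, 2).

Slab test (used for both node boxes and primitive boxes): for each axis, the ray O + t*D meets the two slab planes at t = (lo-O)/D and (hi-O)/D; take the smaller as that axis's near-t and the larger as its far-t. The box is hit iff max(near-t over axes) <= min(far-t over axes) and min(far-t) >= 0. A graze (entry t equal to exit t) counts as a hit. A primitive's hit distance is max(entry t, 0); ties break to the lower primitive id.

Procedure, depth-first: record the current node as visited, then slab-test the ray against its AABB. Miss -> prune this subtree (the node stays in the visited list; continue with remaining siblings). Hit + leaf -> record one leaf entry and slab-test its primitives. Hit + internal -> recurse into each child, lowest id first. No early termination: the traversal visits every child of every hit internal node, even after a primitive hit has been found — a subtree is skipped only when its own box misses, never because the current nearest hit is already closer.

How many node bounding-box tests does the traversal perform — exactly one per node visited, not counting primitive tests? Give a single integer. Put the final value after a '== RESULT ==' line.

Trace the traversal:
N0 x:[28,63] y:[65/2,46] z:[35/2,71/2] -> hit [65/2,71/2], descend [1, 5]
  N1 x:[28,63] y:[65/2,40] z:[29,71/2] -> hit [65/2,71/2], descend [3, 6]
    N3 x:[37,63] y:[37,40] z:[29,34] -> miss, prune
    N6 x:[28,36] y:[65/2,75/2] z:[65/2,71/2] -> hit [65/2,71/2] leaf, test {P0@t=65/2, P4(miss)}
  N5 x:[38,59] y:[71/2,46] z:[35/2,55/2] -> miss, prune

Visited [0, 1, 3, 6, 5]. Tests: 5 box, 1 leaf. Nearest: P0.

== RESULT ==
5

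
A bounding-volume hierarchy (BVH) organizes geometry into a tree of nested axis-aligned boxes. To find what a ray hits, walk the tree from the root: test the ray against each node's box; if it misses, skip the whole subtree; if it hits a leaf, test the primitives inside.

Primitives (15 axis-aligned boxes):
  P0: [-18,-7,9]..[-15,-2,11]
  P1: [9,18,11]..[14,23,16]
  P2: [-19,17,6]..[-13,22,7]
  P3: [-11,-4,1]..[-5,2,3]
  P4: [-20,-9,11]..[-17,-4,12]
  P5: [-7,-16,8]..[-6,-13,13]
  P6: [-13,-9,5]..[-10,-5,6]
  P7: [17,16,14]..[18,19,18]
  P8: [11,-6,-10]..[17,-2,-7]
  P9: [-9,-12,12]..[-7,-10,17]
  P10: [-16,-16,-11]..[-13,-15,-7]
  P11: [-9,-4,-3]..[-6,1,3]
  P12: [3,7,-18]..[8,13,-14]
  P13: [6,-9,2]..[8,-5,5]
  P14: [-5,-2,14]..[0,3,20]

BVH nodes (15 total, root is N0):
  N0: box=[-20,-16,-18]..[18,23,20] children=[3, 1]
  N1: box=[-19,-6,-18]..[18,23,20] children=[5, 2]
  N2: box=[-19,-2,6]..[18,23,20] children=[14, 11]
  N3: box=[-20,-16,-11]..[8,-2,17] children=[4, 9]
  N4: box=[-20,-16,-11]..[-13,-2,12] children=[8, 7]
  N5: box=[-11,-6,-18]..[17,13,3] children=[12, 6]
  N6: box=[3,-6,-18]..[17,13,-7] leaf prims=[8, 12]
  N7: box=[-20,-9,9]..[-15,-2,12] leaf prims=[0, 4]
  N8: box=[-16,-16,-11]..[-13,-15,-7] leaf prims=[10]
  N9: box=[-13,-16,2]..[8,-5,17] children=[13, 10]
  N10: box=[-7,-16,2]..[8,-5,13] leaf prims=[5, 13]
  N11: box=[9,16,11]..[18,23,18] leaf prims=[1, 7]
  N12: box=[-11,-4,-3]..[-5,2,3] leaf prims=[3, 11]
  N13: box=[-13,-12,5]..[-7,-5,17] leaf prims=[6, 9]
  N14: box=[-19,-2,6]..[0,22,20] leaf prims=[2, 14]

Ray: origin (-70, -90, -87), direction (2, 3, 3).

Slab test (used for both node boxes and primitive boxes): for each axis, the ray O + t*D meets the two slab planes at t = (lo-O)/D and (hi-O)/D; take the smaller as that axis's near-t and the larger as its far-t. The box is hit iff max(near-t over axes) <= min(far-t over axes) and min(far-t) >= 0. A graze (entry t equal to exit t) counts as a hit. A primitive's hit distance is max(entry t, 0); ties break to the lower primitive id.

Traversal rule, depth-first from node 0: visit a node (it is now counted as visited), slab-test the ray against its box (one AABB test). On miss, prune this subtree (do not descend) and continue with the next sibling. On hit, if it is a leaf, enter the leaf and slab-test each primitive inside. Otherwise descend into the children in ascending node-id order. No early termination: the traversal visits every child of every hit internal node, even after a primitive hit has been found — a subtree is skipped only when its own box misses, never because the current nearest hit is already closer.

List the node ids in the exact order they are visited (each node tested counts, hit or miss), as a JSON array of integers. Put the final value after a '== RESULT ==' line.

Walk:
N0 x:[25,44] y:[74/3,113/3] z:[23,107/3] -> hit [25,107/3], descend [1, 3]
  N1 x:[51/2,44] y:[28,113/3] z:[23,107/3] -> hit [28,107/3], descend [2, 5]
    N2 x:[51/2,44] y:[88/3,113/3] z:[31,107/3] -> hit [31,107/3], descend [11, 14]
      N11 x:[79/2,44] y:[106/3,113/3] z:[98/3,35] -> miss, prune
      N14 x:[51/2,35] y:[88/3,112/3] z:[31,107/3] -> hit [31,35] leaf, test {P2(miss), P14(miss)}
    N5 x:[59/2,87/2] y:[28,103/3] z:[23,30] -> hit [59/2,30], descend [6, 12]
      N6 x:[73/2,87/2] y:[28,103/3] z:[23,80/3] -> miss, prune
      N12 x:[59/2,65/2] y:[86/3,92/3] z:[28,30] -> hit [59/2,30] leaf, test {P3@t=59/2, P11(miss)}
  N3 x:[25,39] y:[74/3,88/3] z:[76/3,104/3] -> hit [76/3,88/3], descend [4, 9]
    N4 x:[25,57/2] y:[74/3,88/3] z:[76/3,33] -> hit [76/3,57/2], descend [7, 8]
      N7 x:[25,55/2] y:[27,88/3] z:[32,33] -> miss, prune
      N8 x:[27,57/2] y:[74/3,25] z:[76/3,80/3] -> miss, prune
    N9 x:[57/2,39] y:[74/3,85/3] z:[89/3,104/3] -> miss, prune

Visited [0, 1, 2, 11, 14, 5, 6, 12, 3, 4, 7, 8, 9]. Tests: 13 box, 2 leaf. Nearest: P3.

== RESULT ==
[0, 1, 2, 11, 14, 5, 6, 12, 3, 4, 7, 8, 9]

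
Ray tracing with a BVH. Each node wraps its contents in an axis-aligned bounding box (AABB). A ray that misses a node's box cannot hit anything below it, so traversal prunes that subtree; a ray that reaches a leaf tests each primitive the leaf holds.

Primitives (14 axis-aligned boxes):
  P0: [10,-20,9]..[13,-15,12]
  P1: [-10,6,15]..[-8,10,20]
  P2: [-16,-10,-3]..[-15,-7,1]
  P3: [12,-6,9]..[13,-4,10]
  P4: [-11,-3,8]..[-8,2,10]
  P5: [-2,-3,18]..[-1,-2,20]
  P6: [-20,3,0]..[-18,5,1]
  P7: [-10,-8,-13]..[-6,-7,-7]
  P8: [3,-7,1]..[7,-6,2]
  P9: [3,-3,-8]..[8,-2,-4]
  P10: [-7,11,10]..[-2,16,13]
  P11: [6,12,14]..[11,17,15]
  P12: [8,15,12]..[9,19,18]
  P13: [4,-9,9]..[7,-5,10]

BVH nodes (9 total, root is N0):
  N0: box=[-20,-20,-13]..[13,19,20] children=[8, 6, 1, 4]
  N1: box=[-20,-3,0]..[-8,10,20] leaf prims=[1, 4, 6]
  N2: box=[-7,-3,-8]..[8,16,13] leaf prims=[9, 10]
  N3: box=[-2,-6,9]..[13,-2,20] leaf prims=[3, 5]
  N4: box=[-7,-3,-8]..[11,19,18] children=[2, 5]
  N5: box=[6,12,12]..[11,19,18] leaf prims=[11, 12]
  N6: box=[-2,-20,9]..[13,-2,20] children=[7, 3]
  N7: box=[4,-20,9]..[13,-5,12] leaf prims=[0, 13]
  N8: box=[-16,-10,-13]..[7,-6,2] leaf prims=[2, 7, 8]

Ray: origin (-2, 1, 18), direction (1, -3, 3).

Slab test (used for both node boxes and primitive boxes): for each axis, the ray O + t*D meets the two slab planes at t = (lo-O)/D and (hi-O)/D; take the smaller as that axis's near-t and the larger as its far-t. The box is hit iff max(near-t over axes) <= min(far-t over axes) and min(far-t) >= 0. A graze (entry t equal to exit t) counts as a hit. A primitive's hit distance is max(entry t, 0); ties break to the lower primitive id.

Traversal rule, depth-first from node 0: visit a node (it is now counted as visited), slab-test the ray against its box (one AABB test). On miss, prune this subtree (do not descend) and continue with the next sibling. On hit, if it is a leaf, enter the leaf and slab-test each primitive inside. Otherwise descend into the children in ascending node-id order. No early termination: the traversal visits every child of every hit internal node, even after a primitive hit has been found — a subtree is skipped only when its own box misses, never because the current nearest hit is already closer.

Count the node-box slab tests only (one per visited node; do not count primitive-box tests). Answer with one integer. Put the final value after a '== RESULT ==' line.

Trace the traversal:
N0 x:[-18,15] y:[-6,7] z:[-31/3,2/3] -> hit [-6,2/3], descend [1, 4, 6, 8]
  N1 x:[-18,-6] y:[-3,4/3] z:[-6,2/3] -> miss, prune
  N4 x:[-5,13] y:[-6,4/3] z:[-26/3,0] -> hit [-5,0], descend [2, 5]
    N2 x:[-5,10] y:[-5,4/3] z:[-26/3,-5/3] -> miss, prune
    N5 x:[8,13] y:[-6,-11/3] z:[-2,0] -> miss, prune
  N6 x:[0,15] y:[1,7] z:[-3,2/3] -> miss, prune
  N8 x:[-14,9] y:[7/3,11/3] z:[-31/3,-16/3] -> miss, prune

Visited [0, 1, 4, 2, 5, 6, 8]. Tests: 7 box, 0 leaf. Nearest: miss.

== RESULT ==
7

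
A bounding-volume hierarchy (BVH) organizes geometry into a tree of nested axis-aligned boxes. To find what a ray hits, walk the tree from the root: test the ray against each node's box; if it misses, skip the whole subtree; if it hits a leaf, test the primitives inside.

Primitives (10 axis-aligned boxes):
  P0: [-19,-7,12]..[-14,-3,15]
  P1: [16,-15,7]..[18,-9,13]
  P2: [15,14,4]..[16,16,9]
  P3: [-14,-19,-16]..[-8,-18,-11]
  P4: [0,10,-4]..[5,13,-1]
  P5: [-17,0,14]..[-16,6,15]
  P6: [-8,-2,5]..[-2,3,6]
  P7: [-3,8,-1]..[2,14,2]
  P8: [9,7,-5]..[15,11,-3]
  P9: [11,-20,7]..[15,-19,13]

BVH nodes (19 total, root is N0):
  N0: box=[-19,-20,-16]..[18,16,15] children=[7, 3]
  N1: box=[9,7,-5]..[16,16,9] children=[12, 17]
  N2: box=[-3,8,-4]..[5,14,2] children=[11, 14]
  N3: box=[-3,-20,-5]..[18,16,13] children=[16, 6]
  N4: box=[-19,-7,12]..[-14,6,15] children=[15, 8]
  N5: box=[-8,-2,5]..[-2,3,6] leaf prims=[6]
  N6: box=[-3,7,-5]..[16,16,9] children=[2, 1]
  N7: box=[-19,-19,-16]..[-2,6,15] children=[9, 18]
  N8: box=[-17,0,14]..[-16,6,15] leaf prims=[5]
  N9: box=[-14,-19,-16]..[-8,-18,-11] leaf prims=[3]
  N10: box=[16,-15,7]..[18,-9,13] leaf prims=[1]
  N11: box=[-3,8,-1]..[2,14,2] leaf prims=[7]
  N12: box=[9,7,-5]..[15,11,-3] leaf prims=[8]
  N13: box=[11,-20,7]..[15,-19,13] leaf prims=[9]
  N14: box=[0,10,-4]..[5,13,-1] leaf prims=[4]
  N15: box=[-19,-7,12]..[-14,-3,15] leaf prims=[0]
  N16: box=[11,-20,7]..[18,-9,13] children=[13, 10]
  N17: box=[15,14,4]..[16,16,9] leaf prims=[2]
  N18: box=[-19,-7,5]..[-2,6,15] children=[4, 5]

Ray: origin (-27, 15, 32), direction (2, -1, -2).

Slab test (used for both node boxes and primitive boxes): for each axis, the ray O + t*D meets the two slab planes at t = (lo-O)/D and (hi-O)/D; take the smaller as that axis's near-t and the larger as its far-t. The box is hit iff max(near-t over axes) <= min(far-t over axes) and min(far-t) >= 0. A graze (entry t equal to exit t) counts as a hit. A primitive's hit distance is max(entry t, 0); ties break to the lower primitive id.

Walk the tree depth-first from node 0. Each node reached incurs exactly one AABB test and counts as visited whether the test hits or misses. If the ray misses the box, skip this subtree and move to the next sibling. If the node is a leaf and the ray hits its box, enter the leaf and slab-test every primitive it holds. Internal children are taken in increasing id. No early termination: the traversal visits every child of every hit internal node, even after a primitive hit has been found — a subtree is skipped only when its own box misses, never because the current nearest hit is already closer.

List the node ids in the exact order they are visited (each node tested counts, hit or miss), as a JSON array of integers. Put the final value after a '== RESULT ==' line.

Trace the traversal:
N0 x:[4,45/2] y:[-1,35] z:[17/2,24] -> hit [17/2,45/2], descend [3, 7]
  N3 x:[12,45/2] y:[-1,35] z:[19/2,37/2] -> hit [12,37/2], descend [6, 16]
    N6 x:[12,43/2] y:[-1,8] z:[23/2,37/2] -> miss, prune
    N16 x:[19,45/2] y:[24,35] z:[19/2,25/2] -> miss, prune
  N7 x:[4,25/2] y:[9,34] z:[17/2,24] -> hit [9,25/2], descend [9, 18]
    N9 x:[13/2,19/2] y:[33,34] z:[43/2,24] -> miss, prune
    N18 x:[4,25/2] y:[9,22] z:[17/2,27/2] -> hit [9,25/2], descend [4, 5]
      N4 x:[4,13/2] y:[9,22] z:[17/2,10] -> miss, prune
      N5 x:[19/2,25/2] y:[12,17] z:[13,27/2] -> miss, prune

Visited [0, 3, 6, 16, 7, 9, 18, 4, 5]. Tests: 9 box, 0 leaf. Nearest: miss.

== RESULT ==
[0, 3, 6, 16, 7, 9, 18, 4, 5]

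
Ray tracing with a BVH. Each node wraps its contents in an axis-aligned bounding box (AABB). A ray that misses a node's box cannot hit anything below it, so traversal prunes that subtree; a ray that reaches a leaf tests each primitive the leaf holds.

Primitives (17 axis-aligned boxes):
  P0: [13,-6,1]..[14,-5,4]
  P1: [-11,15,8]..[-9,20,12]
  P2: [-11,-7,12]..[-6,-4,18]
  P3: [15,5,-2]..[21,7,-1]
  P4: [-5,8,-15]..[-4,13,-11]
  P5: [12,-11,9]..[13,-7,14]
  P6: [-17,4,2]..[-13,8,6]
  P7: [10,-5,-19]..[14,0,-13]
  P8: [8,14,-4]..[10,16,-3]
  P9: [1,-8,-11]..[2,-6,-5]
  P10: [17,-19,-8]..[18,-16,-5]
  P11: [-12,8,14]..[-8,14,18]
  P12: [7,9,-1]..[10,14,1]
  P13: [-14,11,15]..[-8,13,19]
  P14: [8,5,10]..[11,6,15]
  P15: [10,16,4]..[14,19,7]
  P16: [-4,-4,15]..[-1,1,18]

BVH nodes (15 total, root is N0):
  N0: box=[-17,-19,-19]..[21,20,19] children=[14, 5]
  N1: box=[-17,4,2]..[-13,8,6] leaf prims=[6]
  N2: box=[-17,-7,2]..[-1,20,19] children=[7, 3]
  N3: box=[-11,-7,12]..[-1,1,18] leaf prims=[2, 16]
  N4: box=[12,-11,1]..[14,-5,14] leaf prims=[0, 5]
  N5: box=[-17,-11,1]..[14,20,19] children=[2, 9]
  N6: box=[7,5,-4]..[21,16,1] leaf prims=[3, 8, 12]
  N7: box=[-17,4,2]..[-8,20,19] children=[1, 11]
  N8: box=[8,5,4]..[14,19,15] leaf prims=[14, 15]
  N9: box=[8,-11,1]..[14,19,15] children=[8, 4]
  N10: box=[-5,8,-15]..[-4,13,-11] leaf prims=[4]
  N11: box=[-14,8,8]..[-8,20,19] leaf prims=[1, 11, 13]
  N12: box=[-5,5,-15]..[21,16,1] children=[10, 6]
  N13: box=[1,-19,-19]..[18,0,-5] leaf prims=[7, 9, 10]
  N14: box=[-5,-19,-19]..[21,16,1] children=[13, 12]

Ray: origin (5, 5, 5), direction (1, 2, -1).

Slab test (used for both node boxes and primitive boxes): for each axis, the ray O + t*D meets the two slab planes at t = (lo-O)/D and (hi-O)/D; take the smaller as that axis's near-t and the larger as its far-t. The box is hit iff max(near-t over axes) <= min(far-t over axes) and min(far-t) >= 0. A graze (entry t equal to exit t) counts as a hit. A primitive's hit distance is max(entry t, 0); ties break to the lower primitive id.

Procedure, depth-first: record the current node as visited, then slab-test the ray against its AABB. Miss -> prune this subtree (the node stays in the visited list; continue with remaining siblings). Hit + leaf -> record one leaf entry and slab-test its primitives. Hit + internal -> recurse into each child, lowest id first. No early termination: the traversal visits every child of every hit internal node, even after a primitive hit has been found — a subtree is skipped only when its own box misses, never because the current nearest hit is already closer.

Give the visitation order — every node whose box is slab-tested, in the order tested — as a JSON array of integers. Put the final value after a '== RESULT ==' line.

Traverse from the root:
N0 x:[-22,16] y:[-12,15/2] z:[-14,24] -> hit [-12,15/2], descend [5, 14]
  N5 x:[-22,9] y:[-8,15/2] z:[-14,4] -> hit [-8,4], descend [2, 9]
    N2 x:[-22,-6] y:[-6,15/2] z:[-14,3] -> miss, prune
    N9 x:[3,9] y:[-8,7] z:[-10,4] -> hit [3,4], descend [4, 8]
      N4 x:[7,9] y:[-8,-5] z:[-9,4] -> miss, prune
      N8 x:[3,9] y:[0,7] z:[-10,1] -> miss, prune
  N14 x:[-10,16] y:[-12,11/2] z:[4,24] -> hit [4,11/2], descend [12, 13]
    N12 x:[-10,16] y:[0,11/2] z:[4,20] -> hit [4,11/2], descend [6, 10]
      N6 x:[2,16] y:[0,11/2] z:[4,9] -> hit [4,11/2] leaf, test {P3(miss), P8(miss), P12@t=4}
      N10 x:[-10,-9] y:[3/2,4] z:[16,20] -> miss, prune
    N13 x:[-4,13] y:[-12,-5/2] z:[10,24] -> miss, prune

order=[0, 5, 2, 9, 4, 8, 14, 12, 6, 10, 13]  |boxes|=11  |leaves|=1  hit=P12

== RESULT ==
[0, 5, 2, 9, 4, 8, 14, 12, 6, 10, 13]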